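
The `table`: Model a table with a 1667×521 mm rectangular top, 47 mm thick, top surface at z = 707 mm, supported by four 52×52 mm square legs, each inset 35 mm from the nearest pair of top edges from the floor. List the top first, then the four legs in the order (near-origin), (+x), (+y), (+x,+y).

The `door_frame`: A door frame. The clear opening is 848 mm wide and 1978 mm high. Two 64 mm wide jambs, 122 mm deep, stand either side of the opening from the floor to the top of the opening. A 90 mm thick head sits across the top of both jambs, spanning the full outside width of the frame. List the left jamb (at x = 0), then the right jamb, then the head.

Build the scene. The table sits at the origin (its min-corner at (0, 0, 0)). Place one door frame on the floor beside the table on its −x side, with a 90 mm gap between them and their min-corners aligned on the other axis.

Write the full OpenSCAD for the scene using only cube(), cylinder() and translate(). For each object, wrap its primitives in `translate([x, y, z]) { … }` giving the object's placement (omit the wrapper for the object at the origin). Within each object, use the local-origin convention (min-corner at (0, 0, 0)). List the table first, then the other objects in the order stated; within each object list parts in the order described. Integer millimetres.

translate([0, 0, 660]) cube([1667, 521, 47]);
translate([35, 35, 0]) cube([52, 52, 660]);
translate([1580, 35, 0]) cube([52, 52, 660]);
translate([35, 434, 0]) cube([52, 52, 660]);
translate([1580, 434, 0]) cube([52, 52, 660]);
translate([-1066, 0, 0]) {
  cube([64, 122, 1978]);
  translate([912, 0, 0]) cube([64, 122, 1978]);
  translate([0, 0, 1978]) cube([976, 122, 90]);
}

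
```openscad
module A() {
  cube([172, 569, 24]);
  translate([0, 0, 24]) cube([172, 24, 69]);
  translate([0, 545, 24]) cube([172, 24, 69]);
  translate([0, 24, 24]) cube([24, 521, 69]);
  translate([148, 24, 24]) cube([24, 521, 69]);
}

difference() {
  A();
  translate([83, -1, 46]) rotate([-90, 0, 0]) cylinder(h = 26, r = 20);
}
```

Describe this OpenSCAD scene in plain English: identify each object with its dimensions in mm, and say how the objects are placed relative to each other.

A is an open storage box with external size 172×569×93 mm and wall thickness 24 mm (the base is also 24 mm thick). The base covers the whole footprint; the four walls stand on the base, with the y-facing walls full-width and the x-facing walls fitting between their inner faces.

The open box has a circular hole of radius 20 mm through its front wall, centred at (x = 83, z = 46).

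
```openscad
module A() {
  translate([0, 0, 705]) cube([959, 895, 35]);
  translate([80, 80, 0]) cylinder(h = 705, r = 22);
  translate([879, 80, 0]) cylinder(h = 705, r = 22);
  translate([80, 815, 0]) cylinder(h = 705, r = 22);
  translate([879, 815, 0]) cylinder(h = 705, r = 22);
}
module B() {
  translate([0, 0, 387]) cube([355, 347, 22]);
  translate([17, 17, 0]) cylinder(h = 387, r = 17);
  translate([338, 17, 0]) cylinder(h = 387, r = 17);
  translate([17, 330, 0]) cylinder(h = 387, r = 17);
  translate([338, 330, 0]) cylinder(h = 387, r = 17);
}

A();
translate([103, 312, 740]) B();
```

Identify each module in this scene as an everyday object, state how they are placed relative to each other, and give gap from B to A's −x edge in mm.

The stool's min-x is at 103; the table's min-x is 0; gap = 103 mm.

A is a table. B is a stool. The stool is on top of the table. The gap from the stool to the table's −x edge is 103 mm.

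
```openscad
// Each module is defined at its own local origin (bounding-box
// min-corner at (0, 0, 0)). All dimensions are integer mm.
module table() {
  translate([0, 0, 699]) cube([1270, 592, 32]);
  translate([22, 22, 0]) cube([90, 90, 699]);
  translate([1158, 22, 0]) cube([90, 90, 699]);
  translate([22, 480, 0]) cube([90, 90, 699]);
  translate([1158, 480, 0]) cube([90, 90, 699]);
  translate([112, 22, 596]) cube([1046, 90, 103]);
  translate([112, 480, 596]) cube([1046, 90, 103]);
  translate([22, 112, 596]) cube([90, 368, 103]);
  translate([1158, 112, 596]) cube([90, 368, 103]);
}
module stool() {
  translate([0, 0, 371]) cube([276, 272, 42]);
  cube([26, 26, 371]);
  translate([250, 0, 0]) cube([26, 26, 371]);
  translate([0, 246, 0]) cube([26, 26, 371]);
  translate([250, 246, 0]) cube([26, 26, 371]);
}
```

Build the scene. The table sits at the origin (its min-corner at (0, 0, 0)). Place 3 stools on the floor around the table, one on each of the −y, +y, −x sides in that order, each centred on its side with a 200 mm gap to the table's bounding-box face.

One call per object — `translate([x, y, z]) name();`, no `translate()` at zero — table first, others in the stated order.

table();
translate([497, -472, 0]) stool();
translate([497, 792, 0]) stool();
translate([-476, 160, 0]) stool();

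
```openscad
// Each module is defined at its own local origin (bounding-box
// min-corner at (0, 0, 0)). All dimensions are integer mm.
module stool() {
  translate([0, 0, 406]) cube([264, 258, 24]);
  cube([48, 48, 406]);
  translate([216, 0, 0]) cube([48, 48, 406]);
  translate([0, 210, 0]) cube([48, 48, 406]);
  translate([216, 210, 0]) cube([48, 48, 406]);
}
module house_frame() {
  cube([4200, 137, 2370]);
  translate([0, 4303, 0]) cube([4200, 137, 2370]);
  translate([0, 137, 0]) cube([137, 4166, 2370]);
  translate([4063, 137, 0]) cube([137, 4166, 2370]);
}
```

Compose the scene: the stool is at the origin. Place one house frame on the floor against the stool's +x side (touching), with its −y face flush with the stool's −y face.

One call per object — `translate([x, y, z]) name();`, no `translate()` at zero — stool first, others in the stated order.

stool();
translate([264, 0, 0]) house_frame();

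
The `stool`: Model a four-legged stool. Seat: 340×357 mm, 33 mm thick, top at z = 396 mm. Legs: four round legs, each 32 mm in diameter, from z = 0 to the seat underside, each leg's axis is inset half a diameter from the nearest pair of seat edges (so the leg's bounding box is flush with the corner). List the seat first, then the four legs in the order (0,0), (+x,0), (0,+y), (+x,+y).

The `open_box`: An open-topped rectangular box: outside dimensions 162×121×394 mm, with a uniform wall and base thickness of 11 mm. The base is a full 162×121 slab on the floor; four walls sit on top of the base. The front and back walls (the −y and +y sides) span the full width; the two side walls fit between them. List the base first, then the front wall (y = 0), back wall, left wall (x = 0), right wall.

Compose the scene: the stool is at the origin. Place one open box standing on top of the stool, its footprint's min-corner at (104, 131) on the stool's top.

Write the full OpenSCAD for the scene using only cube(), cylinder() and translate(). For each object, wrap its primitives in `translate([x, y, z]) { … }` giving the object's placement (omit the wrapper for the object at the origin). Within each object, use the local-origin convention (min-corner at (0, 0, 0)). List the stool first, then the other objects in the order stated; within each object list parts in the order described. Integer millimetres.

translate([0, 0, 363]) cube([340, 357, 33]);
translate([16, 16, 0]) cylinder(h = 363, r = 16);
translate([324, 16, 0]) cylinder(h = 363, r = 16);
translate([16, 341, 0]) cylinder(h = 363, r = 16);
translate([324, 341, 0]) cylinder(h = 363, r = 16);
translate([104, 131, 396]) {
  cube([162, 121, 11]);
  translate([0, 0, 11]) cube([162, 11, 383]);
  translate([0, 110, 11]) cube([162, 11, 383]);
  translate([0, 11, 11]) cube([11, 99, 383]);
  translate([151, 11, 11]) cube([11, 99, 383]);
}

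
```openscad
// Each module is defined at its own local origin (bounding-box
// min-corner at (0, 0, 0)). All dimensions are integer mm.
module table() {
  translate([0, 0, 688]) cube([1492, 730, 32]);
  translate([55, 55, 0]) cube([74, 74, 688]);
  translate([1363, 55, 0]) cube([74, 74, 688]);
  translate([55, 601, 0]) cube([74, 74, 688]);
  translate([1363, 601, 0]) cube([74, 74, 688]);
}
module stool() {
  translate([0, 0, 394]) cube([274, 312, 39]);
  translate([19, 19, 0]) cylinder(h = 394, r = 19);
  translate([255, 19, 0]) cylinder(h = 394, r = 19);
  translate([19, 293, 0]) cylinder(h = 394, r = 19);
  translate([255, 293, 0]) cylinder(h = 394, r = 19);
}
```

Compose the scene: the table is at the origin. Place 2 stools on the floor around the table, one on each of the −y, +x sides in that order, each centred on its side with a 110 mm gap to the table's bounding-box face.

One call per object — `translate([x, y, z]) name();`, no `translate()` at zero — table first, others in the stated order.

table();
translate([609, -422, 0]) stool();
translate([1602, 209, 0]) stool();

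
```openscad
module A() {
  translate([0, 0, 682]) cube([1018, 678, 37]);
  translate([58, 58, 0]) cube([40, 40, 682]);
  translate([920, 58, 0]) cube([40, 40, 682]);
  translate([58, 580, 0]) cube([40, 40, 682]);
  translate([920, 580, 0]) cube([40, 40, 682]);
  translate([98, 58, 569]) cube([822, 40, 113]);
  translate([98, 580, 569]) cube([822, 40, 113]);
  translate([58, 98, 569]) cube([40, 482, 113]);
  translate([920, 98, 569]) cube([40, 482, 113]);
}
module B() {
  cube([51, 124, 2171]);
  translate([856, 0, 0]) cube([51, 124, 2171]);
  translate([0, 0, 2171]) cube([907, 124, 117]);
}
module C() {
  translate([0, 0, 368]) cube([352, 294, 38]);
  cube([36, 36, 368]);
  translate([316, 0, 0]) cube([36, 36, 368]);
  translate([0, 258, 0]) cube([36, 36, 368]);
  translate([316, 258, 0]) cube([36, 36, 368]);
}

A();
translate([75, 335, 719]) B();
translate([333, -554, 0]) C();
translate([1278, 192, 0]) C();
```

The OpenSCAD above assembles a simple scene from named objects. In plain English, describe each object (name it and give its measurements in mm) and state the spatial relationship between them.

A is a table: top 1018 mm (x) × 678 mm (y), 37 mm thick, upper face at z = 719 mm, on four 40×40 mm square legs, each inset 58 mm from the nearest pair of top edges, running from z = 0 to the bottom of the top. Four apron rails, 40 mm thick and 113 mm tall, run between adjacent legs with their top edges flush with the underside of the top and their outer faces flush with the legs' outer faces.

B is a rectangular door frame: two vertical jambs of 51×124 mm section, 2171 mm tall, with a clear opening 805 mm wide between their inner faces. A header 117 mm tall and 124 mm deep lies on top of the jambs and spans the full outside width.

C is a four-legged stool. The seat is 352×294 mm, 38 mm thick, top at z = 406 mm. It stands on four square legs, each 36×36 mm in cross-section, from z = 0 to the seat underside, each flush with a corner of the seat.

The door frame is on top of the table. Two stools sit around the table at the −y, +x sides.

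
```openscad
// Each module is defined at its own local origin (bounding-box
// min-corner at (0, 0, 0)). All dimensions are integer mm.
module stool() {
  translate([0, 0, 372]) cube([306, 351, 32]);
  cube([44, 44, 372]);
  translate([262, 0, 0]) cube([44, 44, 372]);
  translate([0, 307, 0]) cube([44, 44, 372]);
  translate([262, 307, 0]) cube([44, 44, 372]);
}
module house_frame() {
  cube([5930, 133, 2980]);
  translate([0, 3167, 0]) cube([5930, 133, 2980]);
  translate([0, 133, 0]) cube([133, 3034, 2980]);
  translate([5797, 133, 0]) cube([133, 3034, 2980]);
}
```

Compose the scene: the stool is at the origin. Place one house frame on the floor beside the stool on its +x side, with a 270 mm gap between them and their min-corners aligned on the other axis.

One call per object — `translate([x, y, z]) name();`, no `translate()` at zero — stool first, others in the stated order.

stool();
translate([576, 0, 0]) house_frame();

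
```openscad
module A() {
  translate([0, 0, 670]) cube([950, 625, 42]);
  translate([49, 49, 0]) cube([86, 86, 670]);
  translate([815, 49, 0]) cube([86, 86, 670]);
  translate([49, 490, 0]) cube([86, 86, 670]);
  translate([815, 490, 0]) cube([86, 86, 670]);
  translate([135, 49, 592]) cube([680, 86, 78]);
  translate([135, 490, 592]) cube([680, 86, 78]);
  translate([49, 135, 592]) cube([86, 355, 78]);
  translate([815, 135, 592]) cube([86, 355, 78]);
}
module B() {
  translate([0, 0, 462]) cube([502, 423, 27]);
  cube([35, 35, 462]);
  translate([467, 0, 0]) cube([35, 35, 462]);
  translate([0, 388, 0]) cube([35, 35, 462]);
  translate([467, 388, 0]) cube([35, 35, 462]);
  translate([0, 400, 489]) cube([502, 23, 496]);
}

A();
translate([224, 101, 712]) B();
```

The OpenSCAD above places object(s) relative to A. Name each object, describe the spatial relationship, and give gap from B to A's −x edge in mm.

The chair's min-x is at 224; the table's min-x is 0; gap = 224 mm.

A is a table. B is a chair. The chair is on top of the table, centred. The gap from the chair to the table's −x edge is 224 mm.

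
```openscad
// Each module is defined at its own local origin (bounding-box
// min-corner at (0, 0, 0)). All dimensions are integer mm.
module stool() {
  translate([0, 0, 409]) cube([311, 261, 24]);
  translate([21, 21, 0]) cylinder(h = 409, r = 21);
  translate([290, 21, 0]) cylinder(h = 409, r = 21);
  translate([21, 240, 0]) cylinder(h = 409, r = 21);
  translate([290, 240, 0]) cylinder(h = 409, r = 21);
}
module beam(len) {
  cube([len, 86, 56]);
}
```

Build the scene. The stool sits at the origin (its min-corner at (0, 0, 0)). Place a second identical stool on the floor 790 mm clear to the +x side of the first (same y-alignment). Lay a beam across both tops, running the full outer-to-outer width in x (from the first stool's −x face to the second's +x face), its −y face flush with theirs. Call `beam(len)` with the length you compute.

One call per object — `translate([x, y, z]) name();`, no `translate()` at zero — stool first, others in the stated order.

stool();
translate([1101, 0, 0]) stool();
translate([0, 0, 433]) beam(1412);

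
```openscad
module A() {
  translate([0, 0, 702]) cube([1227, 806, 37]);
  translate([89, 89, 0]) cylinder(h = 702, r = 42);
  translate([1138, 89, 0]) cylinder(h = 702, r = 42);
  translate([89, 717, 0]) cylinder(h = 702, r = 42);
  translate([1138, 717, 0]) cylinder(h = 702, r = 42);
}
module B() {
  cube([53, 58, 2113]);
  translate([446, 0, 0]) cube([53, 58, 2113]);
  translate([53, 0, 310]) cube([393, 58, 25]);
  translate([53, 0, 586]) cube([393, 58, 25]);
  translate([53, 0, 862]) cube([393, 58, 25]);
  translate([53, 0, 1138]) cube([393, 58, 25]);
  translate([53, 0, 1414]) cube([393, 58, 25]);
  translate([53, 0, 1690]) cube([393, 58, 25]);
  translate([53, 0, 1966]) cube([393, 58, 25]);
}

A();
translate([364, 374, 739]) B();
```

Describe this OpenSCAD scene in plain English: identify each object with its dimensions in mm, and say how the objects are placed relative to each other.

A is a rectangular dining table. The top is 1227×806×37 mm with its upper surface at z = 739 mm. It stands on four round legs of 84 mm diameter, each leg's bounding box inset 47 mm from the nearest pair of top edges, running from the floor to the underside of the top.

B is a straight ladder. Two 53×58 mm vertical rails, 2113 mm tall, stand 499 mm apart (outside-to-outside) with their front faces coplanar on the −y side. 7 rungs, each 58 mm deep and 25 mm tall, span between the inner faces of the rails, front faces flush with the rails. The lowest rung's underside is at z = 310 mm and rungs are spaced 276 mm apart (underside to underside).

The ladder is on top of the table, centred.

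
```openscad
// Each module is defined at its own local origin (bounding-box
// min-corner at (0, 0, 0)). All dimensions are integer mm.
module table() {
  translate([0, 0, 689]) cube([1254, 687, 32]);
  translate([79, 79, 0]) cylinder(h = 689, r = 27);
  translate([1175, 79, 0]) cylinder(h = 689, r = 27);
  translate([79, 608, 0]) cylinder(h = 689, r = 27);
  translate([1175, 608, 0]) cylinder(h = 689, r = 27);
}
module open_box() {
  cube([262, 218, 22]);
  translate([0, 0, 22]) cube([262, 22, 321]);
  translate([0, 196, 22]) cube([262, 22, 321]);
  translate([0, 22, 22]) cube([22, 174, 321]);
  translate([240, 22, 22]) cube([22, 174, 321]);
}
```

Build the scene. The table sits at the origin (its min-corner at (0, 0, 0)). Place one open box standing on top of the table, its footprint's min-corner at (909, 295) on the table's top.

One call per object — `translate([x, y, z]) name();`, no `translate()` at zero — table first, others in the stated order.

table();
translate([909, 295, 721]) open_box();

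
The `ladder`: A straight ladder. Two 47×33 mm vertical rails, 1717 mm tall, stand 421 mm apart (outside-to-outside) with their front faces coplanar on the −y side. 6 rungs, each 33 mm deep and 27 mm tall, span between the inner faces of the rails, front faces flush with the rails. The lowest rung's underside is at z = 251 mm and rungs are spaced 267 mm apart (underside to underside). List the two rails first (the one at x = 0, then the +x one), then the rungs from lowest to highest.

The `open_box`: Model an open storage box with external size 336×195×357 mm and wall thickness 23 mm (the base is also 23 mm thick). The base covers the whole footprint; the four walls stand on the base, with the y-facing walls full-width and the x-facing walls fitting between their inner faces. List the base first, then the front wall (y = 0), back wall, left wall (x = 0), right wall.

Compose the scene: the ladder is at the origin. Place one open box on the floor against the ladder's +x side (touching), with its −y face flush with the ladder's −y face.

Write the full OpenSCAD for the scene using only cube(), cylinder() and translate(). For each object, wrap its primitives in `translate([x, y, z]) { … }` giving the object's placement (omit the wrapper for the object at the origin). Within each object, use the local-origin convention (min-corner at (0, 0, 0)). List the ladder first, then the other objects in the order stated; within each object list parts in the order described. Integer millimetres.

cube([47, 33, 1717]);
translate([374, 0, 0]) cube([47, 33, 1717]);
translate([47, 0, 251]) cube([327, 33, 27]);
translate([47, 0, 518]) cube([327, 33, 27]);
translate([47, 0, 785]) cube([327, 33, 27]);
translate([47, 0, 1052]) cube([327, 33, 27]);
translate([47, 0, 1319]) cube([327, 33, 27]);
translate([47, 0, 1586]) cube([327, 33, 27]);
translate([421, 0, 0]) {
  cube([336, 195, 23]);
  translate([0, 0, 23]) cube([336, 23, 334]);
  translate([0, 172, 23]) cube([336, 23, 334]);
  translate([0, 23, 23]) cube([23, 149, 334]);
  translate([313, 23, 23]) cube([23, 149, 334]);
}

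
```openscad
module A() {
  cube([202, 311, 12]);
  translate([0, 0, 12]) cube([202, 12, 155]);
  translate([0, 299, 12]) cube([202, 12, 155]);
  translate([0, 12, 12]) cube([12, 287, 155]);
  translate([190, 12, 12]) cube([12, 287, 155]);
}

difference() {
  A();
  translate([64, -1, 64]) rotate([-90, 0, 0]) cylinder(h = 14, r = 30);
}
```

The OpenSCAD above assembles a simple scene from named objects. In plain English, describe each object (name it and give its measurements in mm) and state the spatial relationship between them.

A is an open-topped rectangular box: outside dimensions 202×311×167 mm, with a uniform wall and base thickness of 12 mm. The base is a full 202×311 slab on the floor; four walls sit on top of the base. The front and back walls (the −y and +y sides) span the full width; the two side walls fit between them.

The open box has a circular hole of radius 30 mm through its front wall, centred at (x = 64, z = 64).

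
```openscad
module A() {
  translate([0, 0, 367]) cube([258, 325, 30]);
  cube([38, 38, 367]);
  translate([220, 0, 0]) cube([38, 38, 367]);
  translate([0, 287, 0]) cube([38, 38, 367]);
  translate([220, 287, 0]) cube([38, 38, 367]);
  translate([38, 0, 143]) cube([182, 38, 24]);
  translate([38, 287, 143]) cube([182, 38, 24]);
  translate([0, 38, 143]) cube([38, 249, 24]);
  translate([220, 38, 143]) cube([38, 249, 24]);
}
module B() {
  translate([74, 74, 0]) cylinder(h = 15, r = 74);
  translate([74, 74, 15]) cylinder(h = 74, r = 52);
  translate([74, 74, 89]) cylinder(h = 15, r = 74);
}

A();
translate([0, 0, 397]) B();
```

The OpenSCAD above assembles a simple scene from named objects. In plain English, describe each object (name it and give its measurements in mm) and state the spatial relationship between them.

A is a four-legged stool. The seat is a 258×325×30 mm slab whose top surface is at z = 397 mm; four square legs, each 38×38 mm in cross-section, run from the floor (z = 0) to the underside of the seat, each flush with a corner of the seat. Four stretchers, 38 mm wide and 24 mm tall, connect adjacent legs with their undersides at z = 143 mm, each running between the inner faces of the legs it joins and aligned with the legs' outer faces on the other axis.

B is a spool: two coaxial disc flanges of radius 74 mm and thickness 15 mm, joined by a core cylinder of radius 52 mm and height 74 mm. The lower flange rests on z = 0 and the three cylinders share a vertical axis.

The spool is on top of the stool.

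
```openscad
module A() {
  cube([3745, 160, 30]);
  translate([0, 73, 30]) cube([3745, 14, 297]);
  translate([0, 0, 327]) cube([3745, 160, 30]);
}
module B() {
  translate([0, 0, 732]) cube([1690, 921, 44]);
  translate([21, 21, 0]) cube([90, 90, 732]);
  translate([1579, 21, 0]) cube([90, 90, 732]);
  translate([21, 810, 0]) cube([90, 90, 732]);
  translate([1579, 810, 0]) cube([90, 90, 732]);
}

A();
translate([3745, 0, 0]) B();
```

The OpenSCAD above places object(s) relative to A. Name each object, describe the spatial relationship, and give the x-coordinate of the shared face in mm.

A is an I-beam. B is a table. The table is against the I-beam's +x side, with their −y faces flush. The x-coordinate of the shared face is 3745 mm.

The I-beam's +x face and the table's −x face are both at x = 3745 mm.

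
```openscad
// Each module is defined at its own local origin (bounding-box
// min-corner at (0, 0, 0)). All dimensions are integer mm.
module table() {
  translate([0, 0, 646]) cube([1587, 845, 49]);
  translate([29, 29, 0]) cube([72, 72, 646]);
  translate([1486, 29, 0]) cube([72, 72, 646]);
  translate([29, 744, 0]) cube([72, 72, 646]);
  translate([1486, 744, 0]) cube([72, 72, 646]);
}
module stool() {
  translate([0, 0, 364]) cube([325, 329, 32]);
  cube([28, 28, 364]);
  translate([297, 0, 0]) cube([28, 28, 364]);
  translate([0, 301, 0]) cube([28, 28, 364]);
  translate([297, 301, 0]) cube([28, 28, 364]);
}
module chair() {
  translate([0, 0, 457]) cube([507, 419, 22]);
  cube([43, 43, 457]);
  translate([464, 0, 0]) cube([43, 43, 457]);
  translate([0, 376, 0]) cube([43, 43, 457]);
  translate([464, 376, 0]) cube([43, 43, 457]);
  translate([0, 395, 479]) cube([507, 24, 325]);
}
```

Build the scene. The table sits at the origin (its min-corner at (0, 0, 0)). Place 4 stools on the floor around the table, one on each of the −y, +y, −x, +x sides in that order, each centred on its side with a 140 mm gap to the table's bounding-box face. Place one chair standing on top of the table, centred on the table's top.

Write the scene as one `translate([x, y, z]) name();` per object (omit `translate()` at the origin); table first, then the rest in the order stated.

table();
translate([631, -469, 0]) stool();
translate([631, 985, 0]) stool();
translate([-465, 258, 0]) stool();
translate([1727, 258, 0]) stool();
translate([540, 213, 695]) chair();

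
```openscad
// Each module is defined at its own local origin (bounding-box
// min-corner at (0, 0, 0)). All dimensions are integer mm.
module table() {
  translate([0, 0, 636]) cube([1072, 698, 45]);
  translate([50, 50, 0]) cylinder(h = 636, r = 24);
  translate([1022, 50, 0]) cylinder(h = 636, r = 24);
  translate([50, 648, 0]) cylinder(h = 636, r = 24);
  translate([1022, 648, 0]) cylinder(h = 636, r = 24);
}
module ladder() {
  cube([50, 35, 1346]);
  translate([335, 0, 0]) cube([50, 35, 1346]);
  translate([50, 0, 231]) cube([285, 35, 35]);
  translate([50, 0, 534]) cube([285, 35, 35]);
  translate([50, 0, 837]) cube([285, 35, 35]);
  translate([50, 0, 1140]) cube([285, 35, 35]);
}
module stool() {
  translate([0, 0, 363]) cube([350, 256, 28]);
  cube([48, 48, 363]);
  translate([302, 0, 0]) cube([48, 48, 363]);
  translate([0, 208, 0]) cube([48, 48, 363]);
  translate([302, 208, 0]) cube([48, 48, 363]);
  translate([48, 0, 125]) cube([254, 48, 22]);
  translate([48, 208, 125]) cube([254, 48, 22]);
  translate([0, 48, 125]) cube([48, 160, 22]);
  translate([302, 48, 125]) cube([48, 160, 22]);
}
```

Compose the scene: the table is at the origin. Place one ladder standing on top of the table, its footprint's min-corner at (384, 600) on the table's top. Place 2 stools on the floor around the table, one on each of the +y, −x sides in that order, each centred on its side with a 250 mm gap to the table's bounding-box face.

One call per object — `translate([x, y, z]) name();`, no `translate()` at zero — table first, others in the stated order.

table();
translate([384, 600, 681]) ladder();
translate([361, 948, 0]) stool();
translate([-600, 221, 0]) stool();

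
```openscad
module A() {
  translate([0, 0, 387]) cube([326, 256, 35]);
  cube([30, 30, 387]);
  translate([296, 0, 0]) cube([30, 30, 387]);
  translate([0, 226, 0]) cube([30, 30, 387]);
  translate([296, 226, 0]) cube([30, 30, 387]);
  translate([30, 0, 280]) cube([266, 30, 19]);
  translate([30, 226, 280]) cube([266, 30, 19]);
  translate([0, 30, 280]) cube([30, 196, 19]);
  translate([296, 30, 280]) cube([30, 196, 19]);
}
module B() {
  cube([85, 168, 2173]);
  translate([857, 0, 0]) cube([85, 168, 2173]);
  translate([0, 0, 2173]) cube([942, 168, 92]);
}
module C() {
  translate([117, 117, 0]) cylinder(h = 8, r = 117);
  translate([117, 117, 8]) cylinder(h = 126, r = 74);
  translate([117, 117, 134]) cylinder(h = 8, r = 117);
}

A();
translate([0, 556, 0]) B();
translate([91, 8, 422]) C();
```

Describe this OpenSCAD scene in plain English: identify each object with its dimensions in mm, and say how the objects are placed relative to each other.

A is a four-legged stool. The seat is a 326×256×35 mm slab whose top surface is at z = 422 mm; four square legs, each 30×30 mm in cross-section, run from the floor (z = 0) to the underside of the seat, each flush with a corner of the seat. Four stretchers, 30 mm wide and 19 mm tall, connect adjacent legs with their undersides at z = 280 mm, each running between the inner faces of the legs it joins and aligned with the legs' outer faces on the other axis.

B is a door frame. The clear opening is 772 mm wide and 2173 mm high. Two 85 mm wide jambs, 168 mm deep, stand either side of the opening from the floor to the top of the opening. A 92 mm thick head sits across the top of both jambs, spanning the full outside width of the frame.

C is a spool: two coaxial disc flanges of radius 117 mm and thickness 8 mm, joined by a core cylinder of radius 74 mm and height 126 mm. The lower flange rests on z = 0 and the three cylinders share a vertical axis.

The door frame is on the floor beside the stool on its +y side. The spool is on top of the stool.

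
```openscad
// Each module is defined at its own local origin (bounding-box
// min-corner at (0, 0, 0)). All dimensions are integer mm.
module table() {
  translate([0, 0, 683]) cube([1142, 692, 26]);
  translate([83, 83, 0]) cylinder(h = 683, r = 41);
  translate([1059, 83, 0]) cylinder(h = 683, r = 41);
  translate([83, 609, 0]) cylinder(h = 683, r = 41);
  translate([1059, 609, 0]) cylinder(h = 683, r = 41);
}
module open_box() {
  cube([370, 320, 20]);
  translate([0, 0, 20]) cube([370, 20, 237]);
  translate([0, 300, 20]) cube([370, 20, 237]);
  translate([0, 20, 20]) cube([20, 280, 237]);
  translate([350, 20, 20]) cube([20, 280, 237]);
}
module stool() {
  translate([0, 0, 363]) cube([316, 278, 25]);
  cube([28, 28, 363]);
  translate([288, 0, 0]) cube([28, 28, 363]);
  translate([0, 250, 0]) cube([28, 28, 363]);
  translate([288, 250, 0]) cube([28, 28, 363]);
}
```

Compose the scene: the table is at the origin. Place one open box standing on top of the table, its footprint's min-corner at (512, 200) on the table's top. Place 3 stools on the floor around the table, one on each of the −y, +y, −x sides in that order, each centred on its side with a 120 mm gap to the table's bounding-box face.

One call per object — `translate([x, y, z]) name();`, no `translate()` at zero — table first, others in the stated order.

table();
translate([512, 200, 709]) open_box();
translate([413, -398, 0]) stool();
translate([413, 812, 0]) stool();
translate([-436, 207, 0]) stool();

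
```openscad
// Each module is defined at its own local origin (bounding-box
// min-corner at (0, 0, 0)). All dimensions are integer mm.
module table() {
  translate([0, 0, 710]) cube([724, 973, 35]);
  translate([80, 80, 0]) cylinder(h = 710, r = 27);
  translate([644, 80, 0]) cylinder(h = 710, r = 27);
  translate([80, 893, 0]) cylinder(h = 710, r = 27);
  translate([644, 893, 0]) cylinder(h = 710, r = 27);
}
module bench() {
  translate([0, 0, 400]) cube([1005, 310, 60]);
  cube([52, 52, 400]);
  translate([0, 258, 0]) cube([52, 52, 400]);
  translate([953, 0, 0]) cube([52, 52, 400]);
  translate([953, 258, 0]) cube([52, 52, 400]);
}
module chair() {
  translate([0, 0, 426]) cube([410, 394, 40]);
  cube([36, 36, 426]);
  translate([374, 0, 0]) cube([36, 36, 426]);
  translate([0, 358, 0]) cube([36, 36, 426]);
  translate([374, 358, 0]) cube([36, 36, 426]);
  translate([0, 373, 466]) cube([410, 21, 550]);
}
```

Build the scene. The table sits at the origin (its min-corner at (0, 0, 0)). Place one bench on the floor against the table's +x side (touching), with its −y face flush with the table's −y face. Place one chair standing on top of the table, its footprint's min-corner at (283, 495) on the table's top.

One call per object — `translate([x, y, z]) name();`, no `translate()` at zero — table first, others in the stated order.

table();
translate([724, 0, 0]) bench();
translate([283, 495, 745]) chair();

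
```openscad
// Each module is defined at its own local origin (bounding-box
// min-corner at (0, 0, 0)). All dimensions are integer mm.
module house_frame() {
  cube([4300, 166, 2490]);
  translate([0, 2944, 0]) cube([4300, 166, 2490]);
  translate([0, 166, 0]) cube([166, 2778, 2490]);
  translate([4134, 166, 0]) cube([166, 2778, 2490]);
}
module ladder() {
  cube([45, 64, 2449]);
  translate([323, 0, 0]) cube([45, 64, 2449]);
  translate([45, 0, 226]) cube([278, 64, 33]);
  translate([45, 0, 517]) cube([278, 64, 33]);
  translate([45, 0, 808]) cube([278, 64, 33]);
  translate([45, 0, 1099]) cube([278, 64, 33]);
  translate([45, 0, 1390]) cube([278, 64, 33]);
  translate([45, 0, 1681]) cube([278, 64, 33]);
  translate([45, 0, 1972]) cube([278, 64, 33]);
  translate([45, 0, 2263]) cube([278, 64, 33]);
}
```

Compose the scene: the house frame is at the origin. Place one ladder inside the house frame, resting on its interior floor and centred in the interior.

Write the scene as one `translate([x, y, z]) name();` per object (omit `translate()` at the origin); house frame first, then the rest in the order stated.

house_frame();
translate([1966, 1523, 0]) ladder();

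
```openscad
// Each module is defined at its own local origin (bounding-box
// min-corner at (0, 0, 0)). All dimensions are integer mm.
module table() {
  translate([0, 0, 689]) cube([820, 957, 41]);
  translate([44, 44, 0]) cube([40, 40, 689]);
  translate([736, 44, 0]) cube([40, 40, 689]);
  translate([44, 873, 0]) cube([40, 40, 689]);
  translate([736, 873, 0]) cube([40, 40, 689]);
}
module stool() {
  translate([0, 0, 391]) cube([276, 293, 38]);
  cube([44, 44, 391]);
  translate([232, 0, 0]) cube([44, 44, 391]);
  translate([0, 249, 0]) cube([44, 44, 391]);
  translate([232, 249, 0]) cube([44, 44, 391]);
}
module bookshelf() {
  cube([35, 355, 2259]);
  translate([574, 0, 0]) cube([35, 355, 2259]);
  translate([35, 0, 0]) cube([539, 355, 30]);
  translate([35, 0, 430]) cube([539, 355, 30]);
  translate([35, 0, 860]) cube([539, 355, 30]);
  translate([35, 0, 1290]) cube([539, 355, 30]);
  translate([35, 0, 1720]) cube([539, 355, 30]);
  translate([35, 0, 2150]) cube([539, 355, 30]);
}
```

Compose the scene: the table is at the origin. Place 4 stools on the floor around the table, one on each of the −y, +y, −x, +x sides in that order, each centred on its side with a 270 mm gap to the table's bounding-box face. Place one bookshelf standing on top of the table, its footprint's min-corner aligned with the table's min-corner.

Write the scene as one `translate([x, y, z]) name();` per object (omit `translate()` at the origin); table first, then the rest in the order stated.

table();
translate([272, -563, 0]) stool();
translate([272, 1227, 0]) stool();
translate([-546, 332, 0]) stool();
translate([1090, 332, 0]) stool();
translate([0, 0, 730]) bookshelf();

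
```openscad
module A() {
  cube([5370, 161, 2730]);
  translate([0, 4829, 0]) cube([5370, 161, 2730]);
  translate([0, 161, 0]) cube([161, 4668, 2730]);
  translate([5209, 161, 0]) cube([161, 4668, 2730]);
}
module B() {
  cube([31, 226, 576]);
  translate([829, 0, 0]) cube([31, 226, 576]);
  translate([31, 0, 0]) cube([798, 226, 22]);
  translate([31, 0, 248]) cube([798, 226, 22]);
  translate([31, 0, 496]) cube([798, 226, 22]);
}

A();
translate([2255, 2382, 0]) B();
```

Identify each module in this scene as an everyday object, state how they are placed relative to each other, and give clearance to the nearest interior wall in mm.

A is a house frame. B is a bookshelf. The bookshelf sits inside the house frame, centred. The clearance to the nearest interior wall is 2094 mm.

Clearances: x = 2094, y = 2221; minimum 2094 mm.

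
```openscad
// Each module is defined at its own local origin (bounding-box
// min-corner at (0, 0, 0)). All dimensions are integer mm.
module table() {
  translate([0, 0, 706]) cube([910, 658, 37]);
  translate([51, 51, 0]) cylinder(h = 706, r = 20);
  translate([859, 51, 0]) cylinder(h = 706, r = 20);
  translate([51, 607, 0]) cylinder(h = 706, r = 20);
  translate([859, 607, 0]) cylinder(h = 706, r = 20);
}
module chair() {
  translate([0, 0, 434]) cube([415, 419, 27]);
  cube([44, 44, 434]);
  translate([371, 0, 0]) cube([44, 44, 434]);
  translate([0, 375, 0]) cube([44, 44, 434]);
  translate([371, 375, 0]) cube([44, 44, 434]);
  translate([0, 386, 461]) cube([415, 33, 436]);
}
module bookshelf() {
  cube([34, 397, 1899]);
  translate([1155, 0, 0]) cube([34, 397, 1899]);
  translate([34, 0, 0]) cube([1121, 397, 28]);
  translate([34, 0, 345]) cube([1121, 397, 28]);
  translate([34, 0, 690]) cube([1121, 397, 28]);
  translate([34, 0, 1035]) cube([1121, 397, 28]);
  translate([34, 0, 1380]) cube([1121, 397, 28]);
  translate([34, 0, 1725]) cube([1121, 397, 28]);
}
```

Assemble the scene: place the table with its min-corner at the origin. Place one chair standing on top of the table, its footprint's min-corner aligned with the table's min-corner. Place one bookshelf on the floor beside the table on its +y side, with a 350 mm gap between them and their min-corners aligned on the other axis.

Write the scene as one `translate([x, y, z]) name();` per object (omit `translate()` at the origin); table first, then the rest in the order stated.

table();
translate([0, 0, 743]) chair();
translate([0, 1008, 0]) bookshelf();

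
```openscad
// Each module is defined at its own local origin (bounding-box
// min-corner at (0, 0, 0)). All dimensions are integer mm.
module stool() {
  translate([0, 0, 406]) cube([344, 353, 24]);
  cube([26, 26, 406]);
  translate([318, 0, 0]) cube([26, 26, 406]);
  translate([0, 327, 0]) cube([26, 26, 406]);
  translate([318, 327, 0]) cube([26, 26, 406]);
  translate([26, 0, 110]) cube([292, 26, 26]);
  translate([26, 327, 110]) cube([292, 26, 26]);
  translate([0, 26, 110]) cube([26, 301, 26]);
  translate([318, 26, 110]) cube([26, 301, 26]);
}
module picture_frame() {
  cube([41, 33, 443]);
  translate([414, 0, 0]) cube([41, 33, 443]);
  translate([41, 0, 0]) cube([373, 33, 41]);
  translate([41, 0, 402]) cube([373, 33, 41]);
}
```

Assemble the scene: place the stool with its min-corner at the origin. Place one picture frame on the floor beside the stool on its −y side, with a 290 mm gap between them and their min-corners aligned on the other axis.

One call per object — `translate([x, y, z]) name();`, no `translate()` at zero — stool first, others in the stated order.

stool();
translate([0, -323, 0]) picture_frame();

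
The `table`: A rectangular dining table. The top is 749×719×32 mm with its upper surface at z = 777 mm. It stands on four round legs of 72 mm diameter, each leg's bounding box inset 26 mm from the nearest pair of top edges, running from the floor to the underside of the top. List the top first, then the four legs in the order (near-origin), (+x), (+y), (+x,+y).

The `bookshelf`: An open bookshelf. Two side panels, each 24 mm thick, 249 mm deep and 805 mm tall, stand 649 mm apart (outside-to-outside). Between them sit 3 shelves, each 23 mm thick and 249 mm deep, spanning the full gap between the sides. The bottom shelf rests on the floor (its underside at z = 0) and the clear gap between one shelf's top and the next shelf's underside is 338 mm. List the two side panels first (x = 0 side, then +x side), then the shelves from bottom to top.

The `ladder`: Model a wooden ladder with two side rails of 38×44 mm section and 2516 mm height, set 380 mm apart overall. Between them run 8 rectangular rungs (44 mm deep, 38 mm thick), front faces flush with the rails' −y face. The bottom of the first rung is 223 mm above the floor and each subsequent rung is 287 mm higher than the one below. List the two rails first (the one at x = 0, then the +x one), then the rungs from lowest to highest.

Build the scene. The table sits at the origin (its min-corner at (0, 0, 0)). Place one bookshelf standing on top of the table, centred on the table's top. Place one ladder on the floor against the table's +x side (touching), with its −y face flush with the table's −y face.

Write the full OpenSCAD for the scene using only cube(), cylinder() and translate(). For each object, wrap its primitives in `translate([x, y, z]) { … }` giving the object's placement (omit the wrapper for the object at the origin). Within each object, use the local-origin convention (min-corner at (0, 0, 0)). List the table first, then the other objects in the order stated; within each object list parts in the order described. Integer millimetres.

translate([0, 0, 745]) cube([749, 719, 32]);
translate([62, 62, 0]) cylinder(h = 745, r = 36);
translate([687, 62, 0]) cylinder(h = 745, r = 36);
translate([62, 657, 0]) cylinder(h = 745, r = 36);
translate([687, 657, 0]) cylinder(h = 745, r = 36);
translate([50, 235, 777]) {
  cube([24, 249, 805]);
  translate([625, 0, 0]) cube([24, 249, 805]);
  translate([24, 0, 0]) cube([601, 249, 23]);
  translate([24, 0, 361]) cube([601, 249, 23]);
  translate([24, 0, 722]) cube([601, 249, 23]);
}
translate([749, 0, 0]) {
  cube([38, 44, 2516]);
  translate([342, 0, 0]) cube([38, 44, 2516]);
  translate([38, 0, 223]) cube([304, 44, 38]);
  translate([38, 0, 510]) cube([304, 44, 38]);
  translate([38, 0, 797]) cube([304, 44, 38]);
  translate([38, 0, 1084]) cube([304, 44, 38]);
  translate([38, 0, 1371]) cube([304, 44, 38]);
  translate([38, 0, 1658]) cube([304, 44, 38]);
  translate([38, 0, 1945]) cube([304, 44, 38]);
  translate([38, 0, 2232]) cube([304, 44, 38]);
}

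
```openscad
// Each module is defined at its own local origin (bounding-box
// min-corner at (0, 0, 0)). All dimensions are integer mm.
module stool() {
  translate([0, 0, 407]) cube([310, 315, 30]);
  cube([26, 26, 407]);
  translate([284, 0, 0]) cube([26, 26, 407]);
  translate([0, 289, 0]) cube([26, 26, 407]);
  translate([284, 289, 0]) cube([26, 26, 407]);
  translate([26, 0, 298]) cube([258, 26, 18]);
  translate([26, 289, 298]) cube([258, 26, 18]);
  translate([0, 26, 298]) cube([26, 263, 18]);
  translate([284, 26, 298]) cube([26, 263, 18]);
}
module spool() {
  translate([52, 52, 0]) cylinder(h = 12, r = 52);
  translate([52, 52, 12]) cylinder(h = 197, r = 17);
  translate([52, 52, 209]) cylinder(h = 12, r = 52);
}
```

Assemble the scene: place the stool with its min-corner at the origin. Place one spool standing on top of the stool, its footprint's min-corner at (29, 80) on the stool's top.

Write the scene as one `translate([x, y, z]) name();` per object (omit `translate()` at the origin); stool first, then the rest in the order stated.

stool();
translate([29, 80, 437]) spool();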